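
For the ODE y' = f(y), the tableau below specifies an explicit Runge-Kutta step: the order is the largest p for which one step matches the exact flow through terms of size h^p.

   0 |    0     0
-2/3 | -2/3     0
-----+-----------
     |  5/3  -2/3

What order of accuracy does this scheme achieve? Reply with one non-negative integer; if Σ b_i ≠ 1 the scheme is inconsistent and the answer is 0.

1

b = (5/3, -2/3)
c = (0, -2/3)
Σ b_i: 5/3·1 + (-2/3)·1 = 1 ✓
b·c: (-2/3)·(-2/3) = 4/9 ≠ 1/2 ⇒ order 1.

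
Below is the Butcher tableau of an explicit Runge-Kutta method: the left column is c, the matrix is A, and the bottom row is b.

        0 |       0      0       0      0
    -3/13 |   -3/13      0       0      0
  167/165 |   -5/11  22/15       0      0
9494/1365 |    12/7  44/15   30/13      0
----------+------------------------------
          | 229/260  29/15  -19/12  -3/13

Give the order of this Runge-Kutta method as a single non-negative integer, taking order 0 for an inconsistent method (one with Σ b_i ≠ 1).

1

b = (229/260, 29/15, -19/12, -3/13)
c = (0, -3/13, 167/165, 9494/1365)
Ac = (0, 0, -22/65, 1186/715)
Σ b_i: 229/260·1 + 29/15·1 + (-19/12)·1 + (-3/13)·1 = 1 ✓
b·c: 29/15·(-3/13) + (-19/12)·167/165 + (-3/13)·9494/1365 = -8558327/2342340 ≠ 1/2 ⇒ order 1.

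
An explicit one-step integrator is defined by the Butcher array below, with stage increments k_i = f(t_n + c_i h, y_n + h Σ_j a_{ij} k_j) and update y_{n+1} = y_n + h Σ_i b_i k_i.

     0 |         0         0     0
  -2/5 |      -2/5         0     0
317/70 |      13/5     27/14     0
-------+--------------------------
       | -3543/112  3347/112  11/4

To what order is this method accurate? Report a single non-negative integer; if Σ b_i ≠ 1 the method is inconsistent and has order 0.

2

b = (-3543/112, 3347/112, 11/4)
c = (0, -2/5, 317/70)
Ac = (0, 0, -27/35)
Σ b_i: (-3543/112)·1 + 3347/112·1 + 11/4·1 = 1 ✓
b·c: 3347/112·(-2/5) + 11/4·317/70 = 1/2 ✓
b·c²: 3347/112·4/25 + 11/4·100489/4900 = 239819/3920 ≠ 1/3 ⇒ order 2.
b·Ac: 11/4·(-27/35) = -297/140 ≠ 1/6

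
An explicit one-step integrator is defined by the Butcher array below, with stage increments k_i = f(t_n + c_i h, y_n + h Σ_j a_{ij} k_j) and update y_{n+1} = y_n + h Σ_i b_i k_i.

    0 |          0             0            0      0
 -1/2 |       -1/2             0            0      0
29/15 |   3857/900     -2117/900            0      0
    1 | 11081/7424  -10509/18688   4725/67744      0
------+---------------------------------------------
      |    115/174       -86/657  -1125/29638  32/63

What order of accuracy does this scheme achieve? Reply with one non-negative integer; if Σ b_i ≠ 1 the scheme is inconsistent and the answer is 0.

4

b = (115/174, -86/657, -1125/29638, 32/63)
c = (0, -1/2, 29/15, 1)
Ac = (0, 0, 2117/1800, 213/512)
Σ b_i: 115/174·1 + (-86/657)·1 + (-1125/29638)·1 + 32/63·1 = 1 ✓
b·c: (-86/657)·(-1/2) + (-1125/29638)·29/15 + 32/63·1 = 1/2 ✓
b·c²: (-86/657)·1/4 + (-1125/29638)·841/225 + 32/63·1 = 1/3 ✓
b·Ac: (-1125/29638)·2117/1800 + 32/63·213/512 = 1/6 ✓
b·c³: (-86/657)·(-1/8) + (-1125/29638)·24389/3375 + 32/63·1 = 1/4 ✓
b·(c∘Ac): (-1125/29638)·61393/27000 + 32/63·213/512 = 1/8 ✓
b·Ac²: (-1125/29638)·(-2117/3600) + 32/63·123/1024 = 1/12 ✓
b·A²c: 32/63·21/256 = 1/24 ✓; 4 stages ⇒ order 4.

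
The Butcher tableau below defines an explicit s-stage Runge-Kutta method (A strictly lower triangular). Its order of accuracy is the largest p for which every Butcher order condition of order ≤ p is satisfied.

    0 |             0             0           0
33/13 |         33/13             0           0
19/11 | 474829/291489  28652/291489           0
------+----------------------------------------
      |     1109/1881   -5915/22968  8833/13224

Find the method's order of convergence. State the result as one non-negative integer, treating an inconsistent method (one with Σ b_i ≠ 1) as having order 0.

3

b = (1109/1881, -5915/22968, 8833/13224)
c = (0, 33/13, 19/11)
Ac = (0, 0, 2204/8833)
Σ b_i: 1109/1881·1 + (-5915/22968)·1 + 8833/13224·1 = 1 ✓
b·c: (-5915/22968)·33/13 + 8833/13224·19/11 = 1/2 ✓
b·c²: (-5915/22968)·1089/169 + 8833/13224·361/121 = 1/3 ✓
b·Ac: 8833/13224·2204/8833 = 1/6 ✓; 3 stages ⇒ order 3.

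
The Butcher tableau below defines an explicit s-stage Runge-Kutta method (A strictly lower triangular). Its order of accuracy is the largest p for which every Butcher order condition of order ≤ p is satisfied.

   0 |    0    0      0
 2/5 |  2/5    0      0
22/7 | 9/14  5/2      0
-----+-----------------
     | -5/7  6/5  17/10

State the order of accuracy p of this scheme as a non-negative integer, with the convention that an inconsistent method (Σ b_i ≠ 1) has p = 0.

b = (-5/7, 6/5, 17/10)
c = (0, 2/5, 22/7)
Ac = (0, 0, 1)
Σ b_i: (-5/7)·1 + 6/5·1 + 17/10·1 = 153/70 ≠ 1 ⇒ order 0.

0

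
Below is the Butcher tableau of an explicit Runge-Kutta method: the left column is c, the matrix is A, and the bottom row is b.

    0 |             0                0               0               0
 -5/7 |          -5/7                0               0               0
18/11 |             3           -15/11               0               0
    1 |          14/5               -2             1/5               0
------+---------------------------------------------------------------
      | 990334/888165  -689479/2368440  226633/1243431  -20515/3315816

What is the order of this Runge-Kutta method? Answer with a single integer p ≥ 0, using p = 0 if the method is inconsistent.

b = (990334/888165, -689479/2368440, 226633/1243431, -20515/3315816)
c = (0, -5/7, 18/11, 1)
Ac = (0, 0, 75/77, 676/385)
Σ b_i: 990334/888165·1 + (-689479/2368440)·1 + 226633/1243431·1 + (-20515/3315816)·1 = 1 ✓
b·c: (-689479/2368440)·(-5/7) + 226633/1243431·18/11 + (-20515/3315816)·1 = 1/2 ✓
b·c²: (-689479/2368440)·25/49 + 226633/1243431·324/121 + (-20515/3315816)·1 = 1/3 ✓
b·Ac: 226633/1243431·75/77 + (-20515/3315816)·676/385 = 1/6 ✓
b·c³: (-689479/2368440)·(-125/343) + 226633/1243431·5832/1331 + (-20515/3315816)·1 = 2731063/3039498 ≠ 1/4 ⇒ order 3.
b·(c∘Ac): 226633/1243431·1350/847 + (-20515/3315816)·676/385 = 231809/828954 ≠ 1/8
b·Ac²: 226633/1243431·(-375/539) + (-20515/3315816)·(-14374/29645) = -1756123/14184324 ≠ 1/12
b·A²c: (-20515/3315816)·15/77 = -9325/7736904 ≠ 1/24

3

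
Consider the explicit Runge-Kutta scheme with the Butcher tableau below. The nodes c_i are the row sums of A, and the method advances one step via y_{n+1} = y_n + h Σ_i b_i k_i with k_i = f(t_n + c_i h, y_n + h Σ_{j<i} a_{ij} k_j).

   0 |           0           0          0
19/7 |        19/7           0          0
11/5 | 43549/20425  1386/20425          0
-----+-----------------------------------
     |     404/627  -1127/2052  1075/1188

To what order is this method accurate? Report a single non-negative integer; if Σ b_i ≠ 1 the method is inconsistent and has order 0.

3

b = (404/627, -1127/2052, 1075/1188)
c = (0, 19/7, 11/5)
Ac = (0, 0, 198/1075)
Σ b_i: 404/627·1 + (-1127/2052)·1 + 1075/1188·1 = 1 ✓
b·c: (-1127/2052)·19/7 + 1075/1188·11/5 = 1/2 ✓
b·c²: (-1127/2052)·361/49 + 1075/1188·121/25 = 1/3 ✓
b·Ac: 1075/1188·198/1075 = 1/6 ✓; 3 stages ⇒ order 3.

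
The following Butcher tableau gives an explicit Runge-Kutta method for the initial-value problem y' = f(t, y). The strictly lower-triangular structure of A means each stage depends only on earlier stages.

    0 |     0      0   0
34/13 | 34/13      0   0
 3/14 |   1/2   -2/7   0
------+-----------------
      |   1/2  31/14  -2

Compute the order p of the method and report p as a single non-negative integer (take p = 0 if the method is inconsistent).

b = (1/2, 31/14, -2)
c = (0, 34/13, 3/14)
Ac = (0, 0, -68/91)
Σ b_i: 1/2·1 + 31/14·1 + (-2)·1 = 5/7 ≠ 1 ⇒ order 0.

0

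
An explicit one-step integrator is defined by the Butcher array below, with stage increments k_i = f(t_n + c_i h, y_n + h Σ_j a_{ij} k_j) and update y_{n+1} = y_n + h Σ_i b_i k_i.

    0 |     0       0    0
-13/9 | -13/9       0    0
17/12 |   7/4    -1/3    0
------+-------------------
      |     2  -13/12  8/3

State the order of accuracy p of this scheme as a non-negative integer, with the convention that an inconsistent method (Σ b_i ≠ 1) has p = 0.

b = (2, -13/12, 8/3)
c = (0, -13/9, 17/12)
Ac = (0, 0, 13/27)
Σ b_i: 2·1 + (-13/12)·1 + 8/3·1 = 43/12 ≠ 1 ⇒ order 0.

0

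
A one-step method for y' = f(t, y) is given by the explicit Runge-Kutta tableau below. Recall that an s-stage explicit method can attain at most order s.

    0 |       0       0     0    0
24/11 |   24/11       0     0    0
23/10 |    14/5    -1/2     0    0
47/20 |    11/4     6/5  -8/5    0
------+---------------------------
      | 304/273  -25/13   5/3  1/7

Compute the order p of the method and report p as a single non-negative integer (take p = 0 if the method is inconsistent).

b = (304/273, -25/13, 5/3, 1/7)
c = (0, 24/11, 23/10, 47/20)
Ac = (0, 0, -12/11, -292/275)
Σ b_i: 304/273·1 + (-25/13)·1 + 5/3·1 + 1/7·1 = 1 ✓
b·c: (-25/13)·24/11 + 5/3·23/10 + 1/7·47/20 = -1607/60060 ≠ 1/2 ⇒ order 1.

1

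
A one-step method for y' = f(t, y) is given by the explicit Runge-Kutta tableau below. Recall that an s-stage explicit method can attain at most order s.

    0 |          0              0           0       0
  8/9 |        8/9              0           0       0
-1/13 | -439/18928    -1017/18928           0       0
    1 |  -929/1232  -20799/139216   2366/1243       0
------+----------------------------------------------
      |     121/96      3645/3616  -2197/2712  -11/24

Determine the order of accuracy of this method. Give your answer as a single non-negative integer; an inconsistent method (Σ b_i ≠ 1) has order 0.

4

b = (121/96, 3645/3616, -2197/2712, -11/24)
c = (0, 8/9, -1/13, 1)
Ac = (0, 0, -113/2366, -43/154)
Σ b_i: 121/96·1 + 3645/3616·1 + (-2197/2712)·1 + (-11/24)·1 = 1 ✓
b·c: 3645/3616·8/9 + (-2197/2712)·(-1/13) + (-11/24)·1 = 1/2 ✓
b·c²: 3645/3616·64/81 + (-2197/2712)·1/169 + (-11/24)·1 = 1/3 ✓
b·Ac: (-2197/2712)·(-113/2366) + (-11/24)·(-43/154) = 1/6 ✓
b·c³: 3645/3616·512/729 + (-2197/2712)·(-1/2197) + (-11/24)·1 = 1/4 ✓
b·(c∘Ac): (-2197/2712)·113/30758 + (-11/24)·(-43/154) = 1/8 ✓
b·Ac²: (-2197/2712)·(-452/10647) + (-11/24)·(-74/693) = 1/12 ✓
b·A²c: (-11/24)·(-1/11) = 1/24 ✓; 4 stages ⇒ order 4.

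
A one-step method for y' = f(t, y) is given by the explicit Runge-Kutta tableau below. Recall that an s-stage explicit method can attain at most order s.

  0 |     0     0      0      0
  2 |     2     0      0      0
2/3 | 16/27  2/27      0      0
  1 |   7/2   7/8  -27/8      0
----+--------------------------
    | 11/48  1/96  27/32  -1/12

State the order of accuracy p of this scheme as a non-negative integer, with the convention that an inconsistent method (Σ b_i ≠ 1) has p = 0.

b = (11/48, 1/96, 27/32, -1/12)
c = (0, 2, 2/3, 1)
Ac = (0, 0, 4/27, -1/2)
Σ b_i: 11/48·1 + 1/96·1 + 27/32·1 + (-1/12)·1 = 1 ✓
b·c: 1/96·2 + 27/32·2/3 + (-1/12)·1 = 1/2 ✓
b·c²: 1/96·4 + 27/32·4/9 + (-1/12)·1 = 1/3 ✓
b·Ac: 27/32·4/27 + (-1/12)·(-1/2) = 1/6 ✓
b·c³: 1/96·8 + 27/32·8/27 + (-1/12)·1 = 1/4 ✓
b·(c∘Ac): 27/32·8/81 + (-1/12)·(-1/2) = 1/8 ✓
b·Ac²: 27/32·8/27 + (-1/12)·2 = 1/12 ✓
b·A²c: (-1/12)·(-1/2) = 1/24 ✓; 4 stages ⇒ order 4.

4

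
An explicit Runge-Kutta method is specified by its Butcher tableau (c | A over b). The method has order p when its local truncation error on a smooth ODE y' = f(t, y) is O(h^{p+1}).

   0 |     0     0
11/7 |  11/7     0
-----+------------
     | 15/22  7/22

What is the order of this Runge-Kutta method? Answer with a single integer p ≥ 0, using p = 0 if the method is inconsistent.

2

b = (15/22, 7/22)
c = (0, 11/7)
Σ b_i: 15/22·1 + 7/22·1 = 1 ✓
b·c: 7/22·11/7 = 1/2 ✓; 2 stages ⇒ order 2.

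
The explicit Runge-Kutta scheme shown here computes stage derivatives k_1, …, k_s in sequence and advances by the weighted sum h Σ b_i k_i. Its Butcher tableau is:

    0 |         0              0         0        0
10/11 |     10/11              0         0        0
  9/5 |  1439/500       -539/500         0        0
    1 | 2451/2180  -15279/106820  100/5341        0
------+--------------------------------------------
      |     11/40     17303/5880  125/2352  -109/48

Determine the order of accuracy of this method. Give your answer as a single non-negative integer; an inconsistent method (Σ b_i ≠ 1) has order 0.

b = (11/40, 17303/5880, 125/2352, -109/48)
c = (0, 10/11, 9/5, 1)
Ac = (0, 0, -49/50, -21/218)
Σ b_i: 11/40·1 + 17303/5880·1 + 125/2352·1 + (-109/48)·1 = 1 ✓
b·c: 17303/5880·10/11 + 125/2352·9/5 + (-109/48)·1 = 1/2 ✓
b·c²: 17303/5880·100/121 + 125/2352·81/25 + (-109/48)·1 = 1/3 ✓
b·Ac: 125/2352·(-49/50) + (-109/48)·(-21/218) = 1/6 ✓
b·c³: 17303/5880·1000/1331 + 125/2352·729/125 + (-109/48)·1 = 1/4 ✓
b·(c∘Ac): 125/2352·(-441/250) + (-109/48)·(-21/218) = 1/8 ✓
b·Ac²: 125/2352·(-49/55) + (-109/48)·(-69/1199) = 1/12 ✓
b·A²c: (-109/48)·(-2/109) = 1/24 ✓; 4 stages ⇒ order 4.

4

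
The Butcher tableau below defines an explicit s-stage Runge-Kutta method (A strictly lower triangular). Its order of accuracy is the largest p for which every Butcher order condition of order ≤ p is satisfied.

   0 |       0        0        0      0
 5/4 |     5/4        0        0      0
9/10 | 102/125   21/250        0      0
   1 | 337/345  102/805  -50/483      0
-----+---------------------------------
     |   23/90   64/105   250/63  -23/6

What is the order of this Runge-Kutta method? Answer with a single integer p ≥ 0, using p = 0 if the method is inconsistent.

4

b = (23/90, 64/105, 250/63, -23/6)
c = (0, 5/4, 9/10, 1)
Ac = (0, 0, 21/200, 3/46)
Σ b_i: 23/90·1 + 64/105·1 + 250/63·1 + (-23/6)·1 = 1 ✓
b·c: 64/105·5/4 + 250/63·9/10 + (-23/6)·1 = 1/2 ✓
b·c²: 64/105·25/16 + 250/63·81/100 + (-23/6)·1 = 1/3 ✓
b·Ac: 250/63·21/200 + (-23/6)·3/46 = 1/6 ✓
b·c³: 64/105·125/64 + 250/63·729/1000 + (-23/6)·1 = 1/4 ✓
b·(c∘Ac): 250/63·189/2000 + (-23/6)·3/46 = 1/8 ✓
b·Ac²: 250/63·21/160 + (-23/6)·21/184 = 1/12 ✓
b·A²c: (-23/6)·(-1/92) = 1/24 ✓; 4 stages ⇒ order 4.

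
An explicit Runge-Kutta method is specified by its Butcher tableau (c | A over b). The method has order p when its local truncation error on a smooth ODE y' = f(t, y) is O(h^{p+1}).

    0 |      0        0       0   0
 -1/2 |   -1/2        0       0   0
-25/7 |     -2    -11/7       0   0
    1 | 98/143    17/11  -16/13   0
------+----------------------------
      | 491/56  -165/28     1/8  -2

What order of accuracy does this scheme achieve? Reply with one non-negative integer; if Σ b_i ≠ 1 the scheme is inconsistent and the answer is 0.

2

b = (491/56, -165/28, 1/8, -2)
c = (0, -1/2, -25/7, 1)
Ac = (0, 0, 11/14, 7253/2002)
Σ b_i: 491/56·1 + (-165/28)·1 + 1/8·1 + (-2)·1 = 1 ✓
b·c: (-165/28)·(-1/2) + 1/8·(-25/7) + (-2)·1 = 1/2 ✓
b·c²: (-165/28)·1/4 + 1/8·625/49 + (-2)·1 = -1473/784 ≠ 1/3 ⇒ order 2.
b·Ac: 1/8·11/14 + (-2)·7253/2002 = -114475/16016 ≠ 1/6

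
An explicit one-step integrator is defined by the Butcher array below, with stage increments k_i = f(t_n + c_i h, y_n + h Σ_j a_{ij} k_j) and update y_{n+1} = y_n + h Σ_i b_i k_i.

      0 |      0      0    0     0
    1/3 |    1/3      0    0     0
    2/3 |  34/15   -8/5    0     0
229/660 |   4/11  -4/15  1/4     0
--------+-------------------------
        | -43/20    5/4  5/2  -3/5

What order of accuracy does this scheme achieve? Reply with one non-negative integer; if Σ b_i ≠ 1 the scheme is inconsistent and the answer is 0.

1

b = (-43/20, 5/4, 5/2, -3/5)
c = (0, 1/3, 2/3, 229/660)
Ac = (0, 0, -8/15, 7/90)
Σ b_i: (-43/20)·1 + 5/4·1 + 5/2·1 + (-3/5)·1 = 1 ✓
b·c: 5/4·1/3 + 5/2·2/3 + (-3/5)·229/660 = 1547/825 ≠ 1/2 ⇒ order 1.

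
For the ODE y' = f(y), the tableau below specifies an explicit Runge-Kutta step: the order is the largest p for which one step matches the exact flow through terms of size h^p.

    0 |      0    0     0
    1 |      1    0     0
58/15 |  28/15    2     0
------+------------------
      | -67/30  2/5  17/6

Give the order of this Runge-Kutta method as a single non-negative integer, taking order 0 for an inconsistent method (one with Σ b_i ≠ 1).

b = (-67/30, 2/5, 17/6)
c = (0, 1, 58/15)
Ac = (0, 0, 2)
Σ b_i: (-67/30)·1 + 2/5·1 + 17/6·1 = 1 ✓
b·c: 2/5·1 + 17/6·58/15 = 511/45 ≠ 1/2 ⇒ order 1.

1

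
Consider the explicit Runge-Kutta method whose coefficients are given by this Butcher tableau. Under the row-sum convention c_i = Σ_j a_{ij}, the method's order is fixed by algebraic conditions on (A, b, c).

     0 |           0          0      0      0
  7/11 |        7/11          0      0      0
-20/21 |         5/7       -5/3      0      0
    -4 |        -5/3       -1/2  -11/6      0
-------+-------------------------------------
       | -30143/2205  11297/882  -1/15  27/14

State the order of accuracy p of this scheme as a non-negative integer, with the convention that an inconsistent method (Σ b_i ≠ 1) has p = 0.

b = (-30143/2205, 11297/882, -1/15, 27/14)
c = (0, 7/11, -20/21, -4)
Ac = (0, 0, -35/33, 1979/1386)
Σ b_i: (-30143/2205)·1 + 11297/882·1 + (-1/15)·1 + 27/14·1 = 1 ✓
b·c: 11297/882·7/11 + (-1/15)·(-20/21) + 27/14·(-4) = 1/2 ✓
b·c²: 11297/882·49/121 + (-1/15)·400/441 + 27/14·16 = 1047337/29106 ≠ 1/3 ⇒ order 2.
b·Ac: (-1/15)·(-35/33) + 27/14·1979/1386 = 54805/19404 ≠ 1/6

2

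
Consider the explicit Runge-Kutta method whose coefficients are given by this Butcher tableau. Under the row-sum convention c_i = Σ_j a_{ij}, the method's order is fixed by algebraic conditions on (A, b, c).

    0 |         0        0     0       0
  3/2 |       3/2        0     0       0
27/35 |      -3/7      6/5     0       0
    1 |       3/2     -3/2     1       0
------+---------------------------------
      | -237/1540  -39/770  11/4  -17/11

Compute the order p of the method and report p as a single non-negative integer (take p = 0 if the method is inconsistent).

b = (-237/1540, -39/770, 11/4, -17/11)
c = (0, 3/2, 27/35, 1)
Ac = (0, 0, 9/5, -207/140)
Σ b_i: (-237/1540)·1 + (-39/770)·1 + 11/4·1 + (-17/11)·1 = 1 ✓
b·c: (-39/770)·3/2 + 11/4·27/35 + (-17/11)·1 = 1/2 ✓
b·c²: (-39/770)·9/4 + 11/4·729/1225 + (-17/11)·1 = -2467/107800 ≠ 1/3 ⇒ order 2.
b·Ac: 11/4·9/5 + (-17/11)·(-207/140) = 5571/770 ≠ 1/6

2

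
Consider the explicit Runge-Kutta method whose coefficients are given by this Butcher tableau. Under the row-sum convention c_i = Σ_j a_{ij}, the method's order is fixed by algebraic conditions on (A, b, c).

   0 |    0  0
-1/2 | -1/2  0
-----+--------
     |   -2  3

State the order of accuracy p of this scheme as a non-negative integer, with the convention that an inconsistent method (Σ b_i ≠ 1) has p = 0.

1

b = (-2, 3)
c = (0, -1/2)
Σ b_i: (-2)·1 + 3·1 = 1 ✓
b·c: 3·(-1/2) = -3/2 ≠ 1/2 ⇒ order 1.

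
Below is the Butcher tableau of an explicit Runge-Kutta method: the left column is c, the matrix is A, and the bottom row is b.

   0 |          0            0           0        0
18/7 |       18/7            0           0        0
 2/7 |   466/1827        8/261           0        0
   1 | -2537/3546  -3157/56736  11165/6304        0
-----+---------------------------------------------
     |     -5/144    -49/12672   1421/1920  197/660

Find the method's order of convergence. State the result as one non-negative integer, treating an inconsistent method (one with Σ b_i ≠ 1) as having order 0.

b = (-5/144, -49/12672, 1421/1920, 197/660)
c = (0, 18/7, 2/7, 1)
Ac = (0, 0, 16/203, 143/394)
Σ b_i: (-5/144)·1 + (-49/12672)·1 + 1421/1920·1 + 197/660·1 = 1 ✓
b·c: (-49/12672)·18/7 + 1421/1920·2/7 + 197/660·1 = 1/2 ✓
b·c²: (-49/12672)·324/49 + 1421/1920·4/49 + 197/660·1 = 1/3 ✓
b·Ac: 1421/1920·16/203 + 197/660·143/394 = 1/6 ✓
b·c³: (-49/12672)·5832/343 + 1421/1920·8/343 + 197/660·1 = 1/4 ✓
b·(c∘Ac): 1421/1920·32/1421 + 197/660·143/394 = 1/8 ✓
b·Ac²: 1421/1920·288/1421 + 197/660·(-44/197) = 1/12 ✓
b·A²c: 197/660·55/394 = 1/24 ✓; 4 stages ⇒ order 4.

4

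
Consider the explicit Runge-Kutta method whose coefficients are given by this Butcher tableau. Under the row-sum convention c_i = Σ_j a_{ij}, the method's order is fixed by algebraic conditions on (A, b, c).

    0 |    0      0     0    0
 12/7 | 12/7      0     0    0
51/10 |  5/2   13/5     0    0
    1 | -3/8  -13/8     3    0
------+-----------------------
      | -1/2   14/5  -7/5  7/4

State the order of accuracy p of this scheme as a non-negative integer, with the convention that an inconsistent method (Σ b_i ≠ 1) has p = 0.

0

b = (-1/2, 14/5, -7/5, 7/4)
c = (0, 12/7, 51/10, 1)
Ac = (0, 0, 156/35, 438/35)
Σ b_i: (-1/2)·1 + 14/5·1 + (-7/5)·1 + 7/4·1 = 53/20 ≠ 1 ⇒ order 0.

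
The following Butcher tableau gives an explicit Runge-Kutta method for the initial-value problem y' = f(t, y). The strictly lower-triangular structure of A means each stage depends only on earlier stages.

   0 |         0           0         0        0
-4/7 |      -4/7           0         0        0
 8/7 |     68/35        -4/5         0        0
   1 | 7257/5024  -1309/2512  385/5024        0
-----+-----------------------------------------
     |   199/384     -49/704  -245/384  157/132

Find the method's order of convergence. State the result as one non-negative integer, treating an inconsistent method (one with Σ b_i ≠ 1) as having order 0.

4

b = (199/384, -49/704, -245/384, 157/132)
c = (0, -4/7, 8/7, 1)
Ac = (0, 0, 16/35, 121/314)
Σ b_i: 199/384·1 + (-49/704)·1 + (-245/384)·1 + 157/132·1 = 1 ✓
b·c: (-49/704)·(-4/7) + (-245/384)·8/7 + 157/132·1 = 1/2 ✓
b·c²: (-49/704)·16/49 + (-245/384)·64/49 + 157/132·1 = 1/3 ✓
b·Ac: (-245/384)·16/35 + 157/132·121/314 = 1/6 ✓
b·c³: (-49/704)·(-64/343) + (-245/384)·512/343 + 157/132·1 = 1/4 ✓
b·(c∘Ac): (-245/384)·128/245 + 157/132·121/314 = 1/8 ✓
b·Ac²: (-245/384)·(-64/245) + 157/132·(-11/157) = 1/12 ✓
b·A²c: 157/132·11/314 = 1/24 ✓; 4 stages ⇒ order 4.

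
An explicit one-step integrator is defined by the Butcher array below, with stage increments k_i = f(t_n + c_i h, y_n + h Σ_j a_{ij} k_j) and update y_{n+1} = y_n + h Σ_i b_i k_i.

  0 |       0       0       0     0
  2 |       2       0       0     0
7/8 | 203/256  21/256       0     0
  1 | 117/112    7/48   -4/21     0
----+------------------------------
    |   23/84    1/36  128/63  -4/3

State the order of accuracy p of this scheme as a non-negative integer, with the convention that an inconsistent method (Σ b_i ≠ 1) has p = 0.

4

b = (23/84, 1/36, 128/63, -4/3)
c = (0, 2, 7/8, 1)
Ac = (0, 0, 21/128, 1/8)
Σ b_i: 23/84·1 + 1/36·1 + 128/63·1 + (-4/3)·1 = 1 ✓
b·c: 1/36·2 + 128/63·7/8 + (-4/3)·1 = 1/2 ✓
b·c²: 1/36·4 + 128/63·49/64 + (-4/3)·1 = 1/3 ✓
b·Ac: 128/63·21/128 + (-4/3)·1/8 = 1/6 ✓
b·c³: 1/36·8 + 128/63·343/512 + (-4/3)·1 = 1/4 ✓
b·(c∘Ac): 128/63·147/1024 + (-4/3)·1/8 = 1/8 ✓
b·Ac²: 128/63·21/64 + (-4/3)·7/16 = 1/12 ✓
b·A²c: (-4/3)·(-1/32) = 1/24 ✓; 4 stages ⇒ order 4.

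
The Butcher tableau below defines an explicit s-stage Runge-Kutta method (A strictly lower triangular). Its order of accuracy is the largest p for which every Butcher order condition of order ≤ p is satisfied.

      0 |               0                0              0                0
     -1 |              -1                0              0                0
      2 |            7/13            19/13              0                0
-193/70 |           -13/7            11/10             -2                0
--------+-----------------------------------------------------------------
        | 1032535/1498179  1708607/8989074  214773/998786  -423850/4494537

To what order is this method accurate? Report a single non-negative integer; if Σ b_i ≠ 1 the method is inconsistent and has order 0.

3

b = (1032535/1498179, 1708607/8989074, 214773/998786, -423850/4494537)
c = (0, -1, 2, -193/70)
Ac = (0, 0, -19/13, -51/10)
Σ b_i: 1032535/1498179·1 + 1708607/8989074·1 + 214773/998786·1 + (-423850/4494537)·1 = 1 ✓
b·c: 1708607/8989074·(-1) + 214773/998786·2 + (-423850/4494537)·(-193/70) = 1/2 ✓
b·c²: 1708607/8989074·1 + 214773/998786·4 + (-423850/4494537)·37249/4900 = 1/3 ✓
b·Ac: 214773/998786·(-19/13) + (-423850/4494537)·(-51/10) = 1/6 ✓
b·c³: 1708607/8989074·(-1) + 214773/998786·8 + (-423850/4494537)·(-7189057/343000) = 735520097/209745060 ≠ 1/4 ⇒ order 3.
b·(c∘Ac): 214773/998786·(-38/13) + (-423850/4494537)·9843/700 = -5856685/2996358 ≠ 1/8
b·Ac²: 214773/998786·19/13 + (-423850/4494537)·(-69/10) = 2891407/2996358 ≠ 1/12
b·A²c: (-423850/4494537)·38/13 = -16106300/58428981 ≠ 1/24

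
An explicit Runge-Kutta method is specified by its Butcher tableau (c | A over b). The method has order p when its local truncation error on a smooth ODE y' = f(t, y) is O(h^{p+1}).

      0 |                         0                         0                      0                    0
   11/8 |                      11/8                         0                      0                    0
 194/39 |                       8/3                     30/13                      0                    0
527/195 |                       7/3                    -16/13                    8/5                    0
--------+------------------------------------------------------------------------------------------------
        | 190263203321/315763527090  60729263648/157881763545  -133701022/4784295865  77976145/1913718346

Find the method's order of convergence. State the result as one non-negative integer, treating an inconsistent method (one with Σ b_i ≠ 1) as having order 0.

b = (190263203321/315763527090, 60729263648/157881763545, -133701022/4784295865, 77976145/1913718346)
c = (0, 11/8, 194/39, 527/195)
Ac = (0, 0, 165/52, 94/15)
Σ b_i: 190263203321/315763527090·1 + 60729263648/157881763545·1 + (-133701022/4784295865)·1 + 77976145/1913718346·1 = 1 ✓
b·c: 60729263648/157881763545·11/8 + (-133701022/4784295865)·194/39 + 77976145/1913718346·527/195 = 1/2 ✓
b·c²: 60729263648/157881763545·121/64 + (-133701022/4784295865)·37636/1521 + 77976145/1913718346·277729/38025 = 1/3 ✓
b·Ac: (-133701022/4784295865)·165/52 + 77976145/1913718346·94/15 = 1/6 ✓
b·c³: 60729263648/157881763545·1331/512 + (-133701022/4784295865)·7301384/59319 + 77976145/1913718346·146363183/7414875 = -2856387806099723/1746459362559600 ≠ 1/4 ⇒ order 3.
b·(c∘Ac): (-133701022/4784295865)·5335/338 + 77976145/1913718346·49538/2925 = 139368435896/559762616205 ≠ 1/8
b·Ac²: (-133701022/4784295865)·1815/416 + 77976145/1913718346·1133567/30420 = 2501328142385/1791240371856 ≠ 1/12
b·A²c: 77976145/1913718346·66/13 = 197939445/956859173 ≠ 1/24

3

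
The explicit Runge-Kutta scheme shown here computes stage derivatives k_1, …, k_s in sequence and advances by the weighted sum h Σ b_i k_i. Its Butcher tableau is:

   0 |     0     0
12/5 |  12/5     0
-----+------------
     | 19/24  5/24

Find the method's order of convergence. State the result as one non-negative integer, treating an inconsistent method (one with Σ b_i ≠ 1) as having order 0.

2

b = (19/24, 5/24)
c = (0, 12/5)
Σ b_i: 19/24·1 + 5/24·1 = 1 ✓
b·c: 5/24·12/5 = 1/2 ✓; 2 stages ⇒ order 2.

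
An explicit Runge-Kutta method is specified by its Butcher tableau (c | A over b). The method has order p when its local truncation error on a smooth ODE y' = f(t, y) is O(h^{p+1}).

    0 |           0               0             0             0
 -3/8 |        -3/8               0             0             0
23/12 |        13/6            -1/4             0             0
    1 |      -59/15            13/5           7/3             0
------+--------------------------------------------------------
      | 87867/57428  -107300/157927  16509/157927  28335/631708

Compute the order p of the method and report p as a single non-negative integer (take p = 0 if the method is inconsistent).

b = (87867/57428, -107300/157927, 16509/157927, 28335/631708)
c = (0, -3/8, 23/12, 1)
Ac = (0, 0, 3/32, 1259/360)
Σ b_i: 87867/57428·1 + (-107300/157927)·1 + 16509/157927·1 + 28335/631708·1 = 1 ✓
b·c: (-107300/157927)·(-3/8) + 16509/157927·23/12 + 28335/631708·1 = 1/2 ✓
b·c²: (-107300/157927)·9/64 + 16509/157927·529/144 + 28335/631708·1 = 1/3 ✓
b·Ac: 16509/157927·3/32 + 28335/631708·1259/360 = 1/6 ✓
b·c³: (-107300/157927)·(-27/512) + 16509/157927·12167/1728 + 28335/631708·1 = 13508087/16539264 ≠ 1/4 ⇒ order 3.
b·(c∘Ac): 16509/157927·23/128 + 28335/631708·1259/360 = 968375/5513088 ≠ 1/8
b·Ac²: 16509/157927·(-9/256) + 28335/631708·77219/8640 = 938503/2362752 ≠ 1/12
b·A²c: 28335/631708·7/32 = 28335/2887808 ≠ 1/24

3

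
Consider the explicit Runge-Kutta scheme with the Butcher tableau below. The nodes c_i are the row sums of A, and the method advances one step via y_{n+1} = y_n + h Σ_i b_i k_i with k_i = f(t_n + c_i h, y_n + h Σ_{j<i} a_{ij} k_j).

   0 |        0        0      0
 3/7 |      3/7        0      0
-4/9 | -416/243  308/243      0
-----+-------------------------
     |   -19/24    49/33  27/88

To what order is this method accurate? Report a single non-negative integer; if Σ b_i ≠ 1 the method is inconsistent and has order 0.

3

b = (-19/24, 49/33, 27/88)
c = (0, 3/7, -4/9)
Ac = (0, 0, 44/81)
Σ b_i: (-19/24)·1 + 49/33·1 + 27/88·1 = 1 ✓
b·c: 49/33·3/7 + 27/88·(-4/9) = 1/2 ✓
b·c²: 49/33·9/49 + 27/88·16/81 = 1/3 ✓
b·Ac: 27/88·44/81 = 1/6 ✓; 3 stages ⇒ order 3.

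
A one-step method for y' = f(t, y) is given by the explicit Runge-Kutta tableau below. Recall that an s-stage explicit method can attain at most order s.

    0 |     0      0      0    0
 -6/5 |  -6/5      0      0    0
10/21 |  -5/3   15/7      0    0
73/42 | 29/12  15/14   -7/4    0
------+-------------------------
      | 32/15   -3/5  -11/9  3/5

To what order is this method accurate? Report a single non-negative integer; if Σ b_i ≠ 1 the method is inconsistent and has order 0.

b = (32/15, -3/5, -11/9, 3/5)
c = (0, -6/5, 10/21, 73/42)
Ac = (0, 0, -18/7, -89/42)
Σ b_i: 32/15·1 + (-3/5)·1 + (-11/9)·1 + 3/5·1 = 41/45 ≠ 1 ⇒ order 0.

0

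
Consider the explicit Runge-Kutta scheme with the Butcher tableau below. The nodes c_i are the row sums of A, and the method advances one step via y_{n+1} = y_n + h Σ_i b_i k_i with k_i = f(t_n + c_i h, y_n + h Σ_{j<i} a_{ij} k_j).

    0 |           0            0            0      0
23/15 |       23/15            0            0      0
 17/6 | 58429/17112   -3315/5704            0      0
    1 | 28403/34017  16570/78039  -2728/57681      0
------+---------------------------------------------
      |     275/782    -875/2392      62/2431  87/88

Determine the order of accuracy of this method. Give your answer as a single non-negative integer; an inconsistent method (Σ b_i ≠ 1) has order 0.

4

b = (275/782, -875/2392, 62/2431, 87/88)
c = (0, 23/15, 17/6, 1)
Ac = (0, 0, -221/248, 50/261)
Σ b_i: 275/782·1 + (-875/2392)·1 + 62/2431·1 + 87/88·1 = 1 ✓
b·c: (-875/2392)·23/15 + 62/2431·17/6 + 87/88·1 = 1/2 ✓
b·c²: (-875/2392)·529/225 + 62/2431·289/36 + 87/88·1 = 1/3 ✓
b·Ac: 62/2431·(-221/248) + 87/88·50/261 = 1/6 ✓
b·c³: (-875/2392)·12167/3375 + 62/2431·4913/216 + 87/88·1 = 1/4 ✓
b·(c∘Ac): 62/2431·(-3757/1488) + 87/88·50/261 = 1/8 ✓
b·Ac²: 62/2431·(-5083/3720) + 87/88·52/435 = 1/12 ✓
b·A²c: 87/88·11/261 = 1/24 ✓; 4 stages ⇒ order 4.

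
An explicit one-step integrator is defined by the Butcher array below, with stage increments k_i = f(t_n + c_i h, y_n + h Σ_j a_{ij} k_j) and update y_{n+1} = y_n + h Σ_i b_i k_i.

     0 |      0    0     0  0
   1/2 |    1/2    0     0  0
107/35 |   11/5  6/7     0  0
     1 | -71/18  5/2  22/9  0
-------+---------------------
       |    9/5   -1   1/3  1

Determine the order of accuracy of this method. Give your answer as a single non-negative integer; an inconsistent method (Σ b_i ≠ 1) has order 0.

0

b = (9/5, -1, 1/3, 1)
c = (0, 1/2, 107/35, 1)
Ac = (0, 0, 3/7, 10991/1260)
Σ b_i: 9/5·1 + (-1)·1 + 1/3·1 + 1·1 = 32/15 ≠ 1 ⇒ order 0.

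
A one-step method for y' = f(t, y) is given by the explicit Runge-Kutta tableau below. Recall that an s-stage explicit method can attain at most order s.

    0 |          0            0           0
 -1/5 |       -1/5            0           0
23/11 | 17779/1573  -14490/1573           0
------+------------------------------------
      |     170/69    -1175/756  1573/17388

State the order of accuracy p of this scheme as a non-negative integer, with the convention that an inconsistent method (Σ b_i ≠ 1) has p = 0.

b = (170/69, -1175/756, 1573/17388)
c = (0, -1/5, 23/11)
Ac = (0, 0, 2898/1573)
Σ b_i: 170/69·1 + (-1175/756)·1 + 1573/17388·1 = 1 ✓
b·c: (-1175/756)·(-1/5) + 1573/17388·23/11 = 1/2 ✓
b·c²: (-1175/756)·1/25 + 1573/17388·529/121 = 1/3 ✓
b·Ac: 1573/17388·2898/1573 = 1/6 ✓; 3 stages ⇒ order 3.

3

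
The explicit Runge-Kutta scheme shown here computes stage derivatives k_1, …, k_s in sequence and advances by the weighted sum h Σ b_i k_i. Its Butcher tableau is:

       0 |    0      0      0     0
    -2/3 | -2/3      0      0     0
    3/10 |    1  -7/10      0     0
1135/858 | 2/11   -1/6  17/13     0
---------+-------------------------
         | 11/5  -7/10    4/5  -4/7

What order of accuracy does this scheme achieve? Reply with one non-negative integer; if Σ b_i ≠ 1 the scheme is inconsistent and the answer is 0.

b = (11/5, -7/10, 4/5, -4/7)
c = (0, -2/3, 3/10, 1135/858)
Ac = (0, 0, 7/15, 589/1170)
Σ b_i: 11/5·1 + (-7/10)·1 + 4/5·1 + (-4/7)·1 = 121/70 ≠ 1 ⇒ order 0.

0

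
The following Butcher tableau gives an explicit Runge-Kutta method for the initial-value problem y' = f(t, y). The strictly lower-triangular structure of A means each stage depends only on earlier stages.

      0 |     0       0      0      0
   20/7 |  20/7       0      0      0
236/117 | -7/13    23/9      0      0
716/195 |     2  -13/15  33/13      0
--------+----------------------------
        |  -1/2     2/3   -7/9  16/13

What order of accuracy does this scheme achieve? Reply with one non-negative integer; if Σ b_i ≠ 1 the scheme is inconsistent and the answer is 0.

b = (-1/2, 2/3, -7/9, 16/13)
c = (0, 20/7, 236/117, 716/195)
Ac = (0, 0, 460/63, 3128/1183)
Σ b_i: (-1/2)·1 + 2/3·1 + (-7/9)·1 + 16/13·1 = 145/234 ≠ 1 ⇒ order 0.

0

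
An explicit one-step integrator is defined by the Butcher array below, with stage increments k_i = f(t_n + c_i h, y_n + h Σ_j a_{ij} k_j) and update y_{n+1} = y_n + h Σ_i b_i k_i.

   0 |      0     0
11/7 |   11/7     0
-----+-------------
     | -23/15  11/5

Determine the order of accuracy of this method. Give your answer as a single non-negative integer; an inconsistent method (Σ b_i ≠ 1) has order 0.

0

b = (-23/15, 11/5)
c = (0, 11/7)
Σ b_i: (-23/15)·1 + 11/5·1 = 2/3 ≠ 1 ⇒ order 0.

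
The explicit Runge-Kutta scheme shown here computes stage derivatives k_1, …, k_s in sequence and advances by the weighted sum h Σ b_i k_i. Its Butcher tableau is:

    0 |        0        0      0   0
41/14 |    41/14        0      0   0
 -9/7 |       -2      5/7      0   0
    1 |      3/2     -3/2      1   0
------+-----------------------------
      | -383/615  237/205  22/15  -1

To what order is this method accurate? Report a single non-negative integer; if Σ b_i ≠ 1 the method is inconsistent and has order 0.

b = (-383/615, 237/205, 22/15, -1)
c = (0, 41/14, -9/7, 1)
Ac = (0, 0, 205/98, -159/28)
Σ b_i: (-383/615)·1 + 237/205·1 + 22/15·1 + (-1)·1 = 1 ✓
b·c: 237/205·41/14 + 22/15·(-9/7) + (-1)·1 = 1/2 ✓
b·c²: 237/205·1681/196 + 22/15·81/49 + (-1)·1 = 11113/980 ≠ 1/3 ⇒ order 2.
b·Ac: 22/15·205/98 + (-1)·(-159/28) = 5143/588 ≠ 1/6

2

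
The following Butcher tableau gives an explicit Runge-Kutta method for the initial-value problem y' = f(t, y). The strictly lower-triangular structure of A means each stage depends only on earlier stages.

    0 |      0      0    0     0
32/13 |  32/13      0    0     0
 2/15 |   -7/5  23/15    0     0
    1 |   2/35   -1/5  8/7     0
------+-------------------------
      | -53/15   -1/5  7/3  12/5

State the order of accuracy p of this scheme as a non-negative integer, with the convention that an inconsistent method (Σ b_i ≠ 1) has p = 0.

b = (-53/15, -1/5, 7/3, 12/5)
c = (0, 32/13, 2/15, 1)
Ac = (0, 0, 736/195, -464/1365)
Σ b_i: (-53/15)·1 + (-1/5)·1 + 7/3·1 + 12/5·1 = 1 ✓
b·c: (-1/5)·32/13 + 7/3·2/15 + 12/5·1 = 1298/585 ≠ 1/2 ⇒ order 1.

1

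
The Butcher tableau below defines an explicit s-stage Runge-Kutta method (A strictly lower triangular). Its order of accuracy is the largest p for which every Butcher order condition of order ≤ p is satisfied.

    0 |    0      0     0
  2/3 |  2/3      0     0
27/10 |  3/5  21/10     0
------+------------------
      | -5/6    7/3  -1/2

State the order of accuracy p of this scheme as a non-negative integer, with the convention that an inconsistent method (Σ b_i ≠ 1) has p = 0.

1

b = (-5/6, 7/3, -1/2)
c = (0, 2/3, 27/10)
Ac = (0, 0, 7/5)
Σ b_i: (-5/6)·1 + 7/3·1 + (-1/2)·1 = 1 ✓
b·c: 7/3·2/3 + (-1/2)·27/10 = 37/180 ≠ 1/2 ⇒ order 1.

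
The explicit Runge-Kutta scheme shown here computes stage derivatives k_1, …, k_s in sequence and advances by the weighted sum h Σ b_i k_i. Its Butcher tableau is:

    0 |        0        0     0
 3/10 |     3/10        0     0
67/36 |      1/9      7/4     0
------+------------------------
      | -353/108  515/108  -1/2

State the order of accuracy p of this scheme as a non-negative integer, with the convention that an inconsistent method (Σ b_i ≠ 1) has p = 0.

b = (-353/108, 515/108, -1/2)
c = (0, 3/10, 67/36)
Ac = (0, 0, 21/40)
Σ b_i: (-353/108)·1 + 515/108·1 + (-1/2)·1 = 1 ✓
b·c: 515/108·3/10 + (-1/2)·67/36 = 1/2 ✓
b·c²: 515/108·9/100 + (-1/2)·4489/1296 = -16883/12960 ≠ 1/3 ⇒ order 2.
b·Ac: (-1/2)·21/40 = -21/80 ≠ 1/6

2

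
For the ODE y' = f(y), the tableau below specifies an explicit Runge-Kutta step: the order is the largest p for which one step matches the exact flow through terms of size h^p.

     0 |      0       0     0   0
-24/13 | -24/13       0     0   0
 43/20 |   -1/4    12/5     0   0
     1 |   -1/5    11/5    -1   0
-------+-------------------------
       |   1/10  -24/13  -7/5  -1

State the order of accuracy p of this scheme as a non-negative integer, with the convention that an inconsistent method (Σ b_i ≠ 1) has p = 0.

b = (1/10, -24/13, -7/5, -1)
c = (0, -24/13, 43/20, 1)
Ac = (0, 0, -288/65, -323/52)
Σ b_i: 1/10·1 + (-24/13)·1 + (-7/5)·1 + (-1)·1 = -539/130 ≠ 1 ⇒ order 0.

0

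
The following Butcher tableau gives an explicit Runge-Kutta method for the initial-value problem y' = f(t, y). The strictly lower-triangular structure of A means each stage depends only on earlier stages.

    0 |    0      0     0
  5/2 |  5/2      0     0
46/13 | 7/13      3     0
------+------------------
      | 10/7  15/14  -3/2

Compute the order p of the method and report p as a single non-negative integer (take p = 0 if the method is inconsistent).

1

b = (10/7, 15/14, -3/2)
c = (0, 5/2, 46/13)
Ac = (0, 0, 15/2)
Σ b_i: 10/7·1 + 15/14·1 + (-3/2)·1 = 1 ✓
b·c: 15/14·5/2 + (-3/2)·46/13 = -957/364 ≠ 1/2 ⇒ order 1.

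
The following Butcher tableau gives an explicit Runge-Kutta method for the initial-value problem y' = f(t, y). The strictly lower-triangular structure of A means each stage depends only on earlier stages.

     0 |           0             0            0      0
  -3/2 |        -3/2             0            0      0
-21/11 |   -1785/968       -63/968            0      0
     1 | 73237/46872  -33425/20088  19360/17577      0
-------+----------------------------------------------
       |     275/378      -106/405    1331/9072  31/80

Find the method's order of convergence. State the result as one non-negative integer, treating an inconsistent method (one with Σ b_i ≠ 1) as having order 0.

4

b = (275/378, -106/405, 1331/9072, 31/80)
c = (0, -3/2, -21/11, 1)
Ac = (0, 0, 189/1936, 195/496)
Σ b_i: 275/378·1 + (-106/405)·1 + 1331/9072·1 + 31/80·1 = 1 ✓
b·c: (-106/405)·(-3/2) + 1331/9072·(-21/11) + 31/80·1 = 1/2 ✓
b·c²: (-106/405)·9/4 + 1331/9072·441/121 + 31/80·1 = 1/3 ✓
b·Ac: 1331/9072·189/1936 + 31/80·195/496 = 1/6 ✓
b·c³: (-106/405)·(-27/8) + 1331/9072·(-9261/1331) + 31/80·1 = 1/4 ✓
b·(c∘Ac): 1331/9072·(-3969/21296) + 31/80·195/496 = 1/8 ✓
b·Ac²: 1331/9072·(-567/3872) + 31/80·805/2976 = 1/12 ✓
b·A²c: 31/80·10/93 = 1/24 ✓; 4 stages ⇒ order 4.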